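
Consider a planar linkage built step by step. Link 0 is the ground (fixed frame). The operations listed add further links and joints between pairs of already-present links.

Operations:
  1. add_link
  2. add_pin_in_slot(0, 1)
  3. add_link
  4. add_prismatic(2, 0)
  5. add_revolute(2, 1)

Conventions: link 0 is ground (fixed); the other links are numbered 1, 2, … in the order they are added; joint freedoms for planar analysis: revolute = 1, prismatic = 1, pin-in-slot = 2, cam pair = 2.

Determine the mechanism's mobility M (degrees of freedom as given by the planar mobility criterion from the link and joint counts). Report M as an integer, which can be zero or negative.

L=1 J1=0 J2=0
add link → L=2 J1=0 J2=0
PS@0,1 dof=2 J2 → L=2 J1=0 J2=1
add link → L=3 J1=0 J2=1
P@2,0 dof=1 J1 → L=3 J1=1 J2=1
R@2,1 dof=1 J1 → L=3 J1=2 J2=1
M=3(L−1)−2J1−J2=3·2−2·2−1=1

M = 1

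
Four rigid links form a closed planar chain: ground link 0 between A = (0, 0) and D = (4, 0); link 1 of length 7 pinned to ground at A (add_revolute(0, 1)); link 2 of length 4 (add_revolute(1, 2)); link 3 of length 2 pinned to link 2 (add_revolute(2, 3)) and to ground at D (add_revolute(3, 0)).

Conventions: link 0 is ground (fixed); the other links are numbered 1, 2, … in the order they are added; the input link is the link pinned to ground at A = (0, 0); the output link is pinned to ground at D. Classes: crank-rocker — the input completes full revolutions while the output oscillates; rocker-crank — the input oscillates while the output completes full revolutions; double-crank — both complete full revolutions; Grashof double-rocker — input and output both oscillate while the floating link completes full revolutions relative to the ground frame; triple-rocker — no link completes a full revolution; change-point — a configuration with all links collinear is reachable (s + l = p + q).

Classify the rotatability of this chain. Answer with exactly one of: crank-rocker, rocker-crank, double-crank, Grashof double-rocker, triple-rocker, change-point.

lengths: ground=4, input=7, coupler=4, output=2
sorted: s=2 (shortest), l=7 (longest), p+q=8
s + l = 9 vs p + q = 8
s + l > p + q → non-Grashof → no link fully rotates → triple-rocker

triple-rocker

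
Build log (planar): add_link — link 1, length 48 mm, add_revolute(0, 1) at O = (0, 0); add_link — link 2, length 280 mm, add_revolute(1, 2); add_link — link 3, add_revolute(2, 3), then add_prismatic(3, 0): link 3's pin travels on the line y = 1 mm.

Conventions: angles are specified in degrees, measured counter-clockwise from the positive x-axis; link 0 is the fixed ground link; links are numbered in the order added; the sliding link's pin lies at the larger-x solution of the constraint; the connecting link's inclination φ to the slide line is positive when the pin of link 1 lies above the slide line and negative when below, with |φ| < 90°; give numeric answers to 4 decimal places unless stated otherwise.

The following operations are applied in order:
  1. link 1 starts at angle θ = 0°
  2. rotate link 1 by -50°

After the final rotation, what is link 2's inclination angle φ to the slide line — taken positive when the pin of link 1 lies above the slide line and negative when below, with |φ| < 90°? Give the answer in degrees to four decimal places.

geometry: r = 48 mm, L = 280 mm, e = 1 mm; θ starts at 0°
rotate link 1 by -50°: θ ← 0° -50° = -50°
h = r sin θ − e = -36.770133 − 1 = -37.770133
sin φ = h / L = -37.770133 / 280 = -0.13489333
φ = arcsin(-0.13489333) = -7.752452°

-7.7525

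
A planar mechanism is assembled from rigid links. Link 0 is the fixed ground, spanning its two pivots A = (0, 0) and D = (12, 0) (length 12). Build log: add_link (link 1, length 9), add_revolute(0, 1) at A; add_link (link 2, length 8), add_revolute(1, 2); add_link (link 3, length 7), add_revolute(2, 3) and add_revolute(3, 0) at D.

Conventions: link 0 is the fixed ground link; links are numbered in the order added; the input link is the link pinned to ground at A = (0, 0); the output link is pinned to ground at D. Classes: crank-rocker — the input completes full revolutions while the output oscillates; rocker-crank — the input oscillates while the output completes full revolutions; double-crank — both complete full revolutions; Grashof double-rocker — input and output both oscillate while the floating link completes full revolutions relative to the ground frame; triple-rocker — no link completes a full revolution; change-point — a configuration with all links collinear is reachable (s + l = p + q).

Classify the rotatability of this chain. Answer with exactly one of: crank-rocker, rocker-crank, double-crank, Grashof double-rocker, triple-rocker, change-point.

lengths: ground=12, input=9, coupler=8, output=7
sorted: s=7 (shortest), l=12 (longest), p+q=17
s + l = 19 vs p + q = 17
s + l > p + q → non-Grashof → no link fully rotates → triple-rocker

triple-rocker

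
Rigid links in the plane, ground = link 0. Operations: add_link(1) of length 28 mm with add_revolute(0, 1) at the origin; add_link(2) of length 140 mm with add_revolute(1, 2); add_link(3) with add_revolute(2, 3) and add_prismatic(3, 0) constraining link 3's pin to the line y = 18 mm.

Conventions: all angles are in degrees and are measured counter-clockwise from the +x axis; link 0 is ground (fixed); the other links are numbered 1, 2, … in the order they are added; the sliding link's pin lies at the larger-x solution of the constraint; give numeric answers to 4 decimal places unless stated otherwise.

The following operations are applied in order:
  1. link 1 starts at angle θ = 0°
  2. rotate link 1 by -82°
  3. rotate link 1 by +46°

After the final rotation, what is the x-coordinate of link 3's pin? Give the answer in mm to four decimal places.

geometry: r = 28 mm, L = 140 mm, e = 18 mm; θ starts at 0°
rotate link 1 by -82°: θ ← 0° -82° = -82°
rotate link 1 by +46°: θ ← -82° +46° = -36°
crank pin P = (r cos θ, r sin θ) = (22.652476, -16.457987)
h = r sin θ − e = -16.457987 − 18 = -34.457987
x = r cos θ + √(L² − h²) = 22.652476 + 135.693210 = 158.345685

158.3457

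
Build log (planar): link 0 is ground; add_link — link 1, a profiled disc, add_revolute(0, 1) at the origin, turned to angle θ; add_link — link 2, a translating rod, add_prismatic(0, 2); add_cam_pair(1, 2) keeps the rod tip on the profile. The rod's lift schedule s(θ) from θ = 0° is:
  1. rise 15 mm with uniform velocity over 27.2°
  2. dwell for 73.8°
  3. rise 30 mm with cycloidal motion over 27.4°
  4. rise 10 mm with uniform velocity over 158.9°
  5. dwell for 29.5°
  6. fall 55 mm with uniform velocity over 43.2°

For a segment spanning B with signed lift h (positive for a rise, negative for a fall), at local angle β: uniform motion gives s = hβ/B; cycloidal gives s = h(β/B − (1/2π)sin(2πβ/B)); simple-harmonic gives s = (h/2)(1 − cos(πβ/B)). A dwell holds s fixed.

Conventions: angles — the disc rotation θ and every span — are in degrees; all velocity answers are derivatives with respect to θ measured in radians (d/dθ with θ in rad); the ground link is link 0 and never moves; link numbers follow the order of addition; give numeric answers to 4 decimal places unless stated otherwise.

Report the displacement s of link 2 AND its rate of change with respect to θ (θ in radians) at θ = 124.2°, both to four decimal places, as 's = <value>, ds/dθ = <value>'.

seg 1 [0°–27.2°] uniform, h=15: full span → s += 15 → s = 15.0000
seg 2 [27.2°–101°] dwell: s stays 15.0000
seg 3 [101°–128.4°] cycloidal, h=30: θ=124.2° here. β=23.2, B=27.4. 30·(0.8467 − sin(2π·0.8467)/(2π)) = 29.3213 → s = 44.3213
velocity in seg [101°–128.4°] (cycloidal), θ in radians: β = 23.2° = 0.4049 rad, B = 27.4° = 0.4782 rad; ds/dθ = (h/B)(1 − cos(2πβ/B)) = (30/0.4782)(1 − cos(2π·0.8467)) = 26.914508 mm/rad

s = 44.3213, ds/dθ = 26.9145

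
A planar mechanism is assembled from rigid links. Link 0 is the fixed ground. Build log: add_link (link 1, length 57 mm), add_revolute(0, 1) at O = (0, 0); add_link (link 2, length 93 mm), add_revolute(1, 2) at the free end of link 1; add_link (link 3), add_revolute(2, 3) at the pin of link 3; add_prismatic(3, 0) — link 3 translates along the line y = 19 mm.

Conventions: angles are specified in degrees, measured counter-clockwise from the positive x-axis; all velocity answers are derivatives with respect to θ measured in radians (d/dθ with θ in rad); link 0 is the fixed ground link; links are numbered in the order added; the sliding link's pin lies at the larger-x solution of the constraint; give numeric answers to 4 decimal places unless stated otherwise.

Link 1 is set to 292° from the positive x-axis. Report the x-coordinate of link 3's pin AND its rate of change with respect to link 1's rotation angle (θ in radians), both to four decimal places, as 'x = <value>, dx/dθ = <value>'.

geometry: r = 57 mm, L = 93 mm, e = 19 mm
crank pin P = (r cos θ, r sin θ) = (21.352576, -52.849480)
h = r sin θ − e = -52.849480 − 19 = -71.849480
x = r cos θ + √(L² − h²) = 21.352576 + 59.047881 = 80.400457
dx/dθ = −r sin θ − h·r cos θ/√(L² − h²) (θ in radians; h = -71.849480) = 78.831300

x = 80.4005, dx/dθ = 78.8313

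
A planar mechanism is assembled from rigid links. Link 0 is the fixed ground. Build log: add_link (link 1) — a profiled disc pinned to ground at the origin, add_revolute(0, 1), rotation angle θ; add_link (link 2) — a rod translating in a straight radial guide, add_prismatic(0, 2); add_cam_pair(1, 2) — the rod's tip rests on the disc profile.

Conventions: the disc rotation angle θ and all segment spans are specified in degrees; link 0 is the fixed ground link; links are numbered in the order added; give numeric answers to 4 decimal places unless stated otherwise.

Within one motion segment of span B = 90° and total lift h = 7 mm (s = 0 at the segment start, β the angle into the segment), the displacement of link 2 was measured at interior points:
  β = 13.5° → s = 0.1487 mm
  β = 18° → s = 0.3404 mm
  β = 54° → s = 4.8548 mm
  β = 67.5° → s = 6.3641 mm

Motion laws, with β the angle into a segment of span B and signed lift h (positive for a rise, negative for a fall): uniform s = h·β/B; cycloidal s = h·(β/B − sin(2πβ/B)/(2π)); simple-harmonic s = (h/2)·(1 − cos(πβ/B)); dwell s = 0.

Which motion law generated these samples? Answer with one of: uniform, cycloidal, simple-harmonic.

candidates at β/B = r: uniform s = h·r (linear in β); cycloidal s = h·(r − sin(2πr)/(2π)); simple-harmonic s = (h/2)(1 − cos(πr))
β=13.5°: printed 0.1487 | uniform 1.0500, cycloidal 0.1487, simple-harmonic 0.3815
β=18°: printed 0.3404 | uniform 1.4000, cycloidal 0.3404, simple-harmonic 0.6684
β=54°: printed 4.8548 | uniform 4.2000, cycloidal 4.8548, simple-harmonic 4.5816
β=67.5°: printed 6.3641 | uniform 5.2500, cycloidal 6.3641, simple-harmonic 5.9749
only one law matches every sample → cycloidal

cycloidal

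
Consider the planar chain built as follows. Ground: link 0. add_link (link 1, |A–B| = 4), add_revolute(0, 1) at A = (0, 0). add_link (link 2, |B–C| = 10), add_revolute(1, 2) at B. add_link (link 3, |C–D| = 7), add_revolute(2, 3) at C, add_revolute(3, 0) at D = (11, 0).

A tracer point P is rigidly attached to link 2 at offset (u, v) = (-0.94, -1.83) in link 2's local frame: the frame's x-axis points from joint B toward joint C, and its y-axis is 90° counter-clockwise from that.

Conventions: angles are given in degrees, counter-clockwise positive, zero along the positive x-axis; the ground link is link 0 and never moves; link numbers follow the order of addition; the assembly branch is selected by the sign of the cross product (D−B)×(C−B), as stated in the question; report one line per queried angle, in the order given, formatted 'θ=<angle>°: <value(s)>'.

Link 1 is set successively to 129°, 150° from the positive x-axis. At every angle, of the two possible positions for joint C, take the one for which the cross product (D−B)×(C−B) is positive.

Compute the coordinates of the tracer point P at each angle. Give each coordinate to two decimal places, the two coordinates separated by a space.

A=(0,0), D=(11.00,0)
θ=129°: B = A + 4.00·(cos129°, sin129°) = (-2.5173, 3.1086)
θ=129°: |BD| = 13.8701
θ=129°: circle(B,10.00) ∩ circle(D,7.00): a=8.7735, h=4.7984
θ=129°:   candidates: C₊=(7.1085,5.8186) cross=66.555; C₋=(4.9576,-3.5341) cross=-66.555
θ=129°:   branch + wants cross > 0 → take C=(7.1085,5.8186) (cross=66.555)
θ=129°: ex = (C−B)/|BC| = (0.9626,0.2710); ey = (-0.2710,0.9626)
θ=129°: P = B + -0.94·ex + -1.83·ey = (-2.9262,1.0923)
θ=150°: B = A + 4.00·(cos150°, sin150°) = (-3.4641, 2.0000)
θ=150°: |BD| = 14.6017
θ=150°: circle(B,10.00) ∩ circle(D,7.00): a=9.0472, h=4.2600
θ=150°:   candidates: C₊=(6.0814,4.9807) cross=62.203; C₋=(4.9144,-3.4591) cross=-62.203
θ=150°:   branch + wants cross > 0 → take C=(6.0814,4.9807) (cross=62.203)
θ=150°: ex = (C−B)/|BC| = (0.9545,0.2981); ey = (-0.2981,0.9545)
θ=150°: P = B + -0.94·ex + -1.83·ey = (-3.8159,-0.0270)

θ=129°: -2.93 1.09
θ=150°: -3.82 -0.03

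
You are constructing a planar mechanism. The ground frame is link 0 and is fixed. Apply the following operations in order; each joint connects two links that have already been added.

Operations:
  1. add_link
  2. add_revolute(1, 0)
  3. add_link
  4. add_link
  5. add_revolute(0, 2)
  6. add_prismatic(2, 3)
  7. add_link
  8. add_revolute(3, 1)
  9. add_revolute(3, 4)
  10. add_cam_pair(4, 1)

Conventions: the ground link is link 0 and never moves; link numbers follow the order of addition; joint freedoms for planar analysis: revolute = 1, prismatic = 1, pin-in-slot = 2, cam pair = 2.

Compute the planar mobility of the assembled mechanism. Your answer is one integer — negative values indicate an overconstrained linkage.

(L,J1,J2)=(1,0,0); link0 fixed
link1: (2,0,0)
R 1-0 [J1]: (2,1,0)
link2: (3,1,0)
link3: (4,1,0)
R 0-2 [J1]: (4,2,0)
P 2-3 [J1]: (4,3,0)
link4: (5,3,0)
R 3-1 [J1]: (5,4,0)
R 3-4 [J1]: (5,5,0)
C 4-1 [J2]: (5,5,1)
Grübler: 3·4 − 2·5 − 1 = 1

M = 1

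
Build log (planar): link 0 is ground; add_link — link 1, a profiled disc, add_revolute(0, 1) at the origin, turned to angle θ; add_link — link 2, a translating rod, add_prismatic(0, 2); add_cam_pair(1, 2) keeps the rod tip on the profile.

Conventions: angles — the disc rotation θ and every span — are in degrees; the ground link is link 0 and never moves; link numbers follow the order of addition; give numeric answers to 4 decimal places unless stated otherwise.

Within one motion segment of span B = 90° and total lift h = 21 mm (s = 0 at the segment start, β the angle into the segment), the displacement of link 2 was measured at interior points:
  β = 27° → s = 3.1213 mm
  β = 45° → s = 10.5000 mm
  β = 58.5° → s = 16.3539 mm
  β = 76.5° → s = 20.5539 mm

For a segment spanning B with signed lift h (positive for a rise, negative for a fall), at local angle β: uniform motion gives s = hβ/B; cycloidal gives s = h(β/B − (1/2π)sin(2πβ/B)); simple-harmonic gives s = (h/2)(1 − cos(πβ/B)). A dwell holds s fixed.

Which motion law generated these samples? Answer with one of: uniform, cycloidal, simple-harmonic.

candidates at β/B = r: uniform s = h·r (linear in β); cycloidal s = h·(r − sin(2πr)/(2π)); simple-harmonic s = (h/2)(1 − cos(πr))
β=27°: printed 3.1213 | uniform 6.3000, cycloidal 3.1213, simple-harmonic 4.3283
β=45°: printed 10.5000 | uniform 10.5000, cycloidal 10.5000, simple-harmonic 10.5000
β=58.5°: printed 16.3539 | uniform 13.6500, cycloidal 16.3539, simple-harmonic 15.2669
β=76.5°: printed 20.5539 | uniform 17.8500, cycloidal 20.5539, simple-harmonic 19.8556
only one law matches every sample → cycloidal

cycloidal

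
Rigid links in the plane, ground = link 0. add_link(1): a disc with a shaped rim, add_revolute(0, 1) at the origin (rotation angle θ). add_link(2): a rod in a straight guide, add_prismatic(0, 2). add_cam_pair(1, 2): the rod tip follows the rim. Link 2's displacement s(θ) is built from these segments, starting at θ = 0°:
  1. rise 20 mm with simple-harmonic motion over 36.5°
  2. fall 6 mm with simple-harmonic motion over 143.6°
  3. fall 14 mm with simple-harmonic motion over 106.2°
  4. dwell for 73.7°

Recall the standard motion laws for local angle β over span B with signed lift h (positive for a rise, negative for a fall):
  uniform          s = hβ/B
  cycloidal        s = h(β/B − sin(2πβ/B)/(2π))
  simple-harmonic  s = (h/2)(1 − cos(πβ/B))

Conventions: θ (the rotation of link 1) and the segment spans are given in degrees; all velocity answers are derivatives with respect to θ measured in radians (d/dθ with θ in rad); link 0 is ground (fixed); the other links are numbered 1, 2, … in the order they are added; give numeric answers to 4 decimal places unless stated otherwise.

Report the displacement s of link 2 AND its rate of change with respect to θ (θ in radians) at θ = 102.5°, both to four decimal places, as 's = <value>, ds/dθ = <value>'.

segment 1 (0° to 36.5°, simple-harmonic, h = 20) is passed completely: s = 0.0000 + (20) = 20.0000
θ = 102.5° falls in segment 2 (36.5° to 180.1°, simple-harmonic, h = -6): β = 102.5 − 36.5 = 66°, B = 143.6°; Δs = -6/2·(1 − cos(π·0.4596)) = -2.6204; s = 20.0000 − 2.6204 = 17.3796
velocity in seg [36.5°–180.1°] (simple-harmonic), θ in radians: β = 66° = 1.1519 rad, B = 143.6° = 2.5063 rad; ds/dθ = (πh/(2B)) sin(πβ/B) = (π·(-6)/(2·2.5063)) sin(π·0.4596) = -3.730213 mm/rad

s = 17.3796, ds/dθ = -3.7302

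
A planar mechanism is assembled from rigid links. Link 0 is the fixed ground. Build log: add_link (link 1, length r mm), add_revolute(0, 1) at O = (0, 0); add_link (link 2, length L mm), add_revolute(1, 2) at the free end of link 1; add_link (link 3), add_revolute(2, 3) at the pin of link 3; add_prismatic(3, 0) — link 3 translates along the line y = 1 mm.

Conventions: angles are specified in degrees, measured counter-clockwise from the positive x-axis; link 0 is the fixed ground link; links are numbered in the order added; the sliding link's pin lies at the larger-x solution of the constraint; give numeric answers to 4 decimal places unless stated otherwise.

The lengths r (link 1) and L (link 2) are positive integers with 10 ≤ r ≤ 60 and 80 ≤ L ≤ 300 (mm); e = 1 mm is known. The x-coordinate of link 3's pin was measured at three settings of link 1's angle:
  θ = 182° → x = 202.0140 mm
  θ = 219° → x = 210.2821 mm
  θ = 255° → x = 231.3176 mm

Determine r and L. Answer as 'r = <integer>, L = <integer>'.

constraint per measurement: (x − r cos θ)² + (r sin θ − e)² = L²
subtracting the θ₁ and θ₂ equations cancels the r² and L² terms:
r = (x₁² − x₂²) / (2[(x₁cos θ₁ + e sin θ₁) − (x₂cos θ₂ + e sin θ₂)]) = 45.0001 → r = 45
L² = (x₁ − r cos θ₁)² + (r sin θ₁ − e)² = 61008.9816 → L = 247.0000 → L = 247
check at θ₃=255°: x = 231.3176 (printed 231.3176) ✓

r = 45, L = 247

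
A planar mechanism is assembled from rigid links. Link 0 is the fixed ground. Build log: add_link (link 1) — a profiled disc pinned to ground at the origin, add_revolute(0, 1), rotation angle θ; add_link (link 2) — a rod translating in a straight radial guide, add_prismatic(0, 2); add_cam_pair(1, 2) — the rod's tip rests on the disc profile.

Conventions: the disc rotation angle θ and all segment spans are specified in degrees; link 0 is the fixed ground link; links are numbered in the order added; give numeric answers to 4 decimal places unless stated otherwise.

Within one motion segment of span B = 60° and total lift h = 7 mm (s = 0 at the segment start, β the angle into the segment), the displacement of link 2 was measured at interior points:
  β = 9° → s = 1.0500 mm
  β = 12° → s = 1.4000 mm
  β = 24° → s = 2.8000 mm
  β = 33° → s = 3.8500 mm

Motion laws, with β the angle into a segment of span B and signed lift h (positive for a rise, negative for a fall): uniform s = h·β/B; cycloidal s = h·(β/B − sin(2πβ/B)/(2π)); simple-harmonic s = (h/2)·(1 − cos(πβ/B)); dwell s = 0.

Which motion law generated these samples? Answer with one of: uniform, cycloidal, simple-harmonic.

candidates at β/B = r: uniform s = h·r (linear in β); cycloidal s = h·(r − sin(2πr)/(2π)); simple-harmonic s = (h/2)(1 − cos(πr))
β=9°: printed 1.0500 | uniform 1.0500, cycloidal 0.1487, simple-harmonic 0.3815
β=12°: printed 1.4000 | uniform 1.4000, cycloidal 0.3404, simple-harmonic 0.6684
β=24°: printed 2.8000 | uniform 2.8000, cycloidal 2.1452, simple-harmonic 2.4184
β=33°: printed 3.8500 | uniform 3.8500, cycloidal 4.1943, simple-harmonic 4.0475
only one law matches every sample → uniform

uniform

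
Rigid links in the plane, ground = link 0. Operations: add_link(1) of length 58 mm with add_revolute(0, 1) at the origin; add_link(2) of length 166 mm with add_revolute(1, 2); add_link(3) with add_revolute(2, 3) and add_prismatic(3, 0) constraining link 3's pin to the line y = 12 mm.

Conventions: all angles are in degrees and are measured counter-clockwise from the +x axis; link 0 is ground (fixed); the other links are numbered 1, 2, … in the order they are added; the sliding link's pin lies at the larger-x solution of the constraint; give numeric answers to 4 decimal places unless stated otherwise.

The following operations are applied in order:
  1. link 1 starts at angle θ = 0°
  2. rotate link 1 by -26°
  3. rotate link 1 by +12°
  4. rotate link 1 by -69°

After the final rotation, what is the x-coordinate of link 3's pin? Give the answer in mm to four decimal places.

geometry: r = 58 mm, L = 166 mm, e = 12 mm; θ starts at 0°
rotate link 1 by -26°: θ ← 0° -26° = -26°
rotate link 1 by +12°: θ ← -26° +12° = -14°
rotate link 1 by -69°: θ ← -14° -69° = -83°
crank pin P = (r cos θ, r sin θ) = (7.068422, -57.567677)
h = r sin θ − e = -57.567677 − 12 = -69.567677
x = r cos θ + √(L² − h²) = 7.068422 + 150.719403 = 157.787825

157.7878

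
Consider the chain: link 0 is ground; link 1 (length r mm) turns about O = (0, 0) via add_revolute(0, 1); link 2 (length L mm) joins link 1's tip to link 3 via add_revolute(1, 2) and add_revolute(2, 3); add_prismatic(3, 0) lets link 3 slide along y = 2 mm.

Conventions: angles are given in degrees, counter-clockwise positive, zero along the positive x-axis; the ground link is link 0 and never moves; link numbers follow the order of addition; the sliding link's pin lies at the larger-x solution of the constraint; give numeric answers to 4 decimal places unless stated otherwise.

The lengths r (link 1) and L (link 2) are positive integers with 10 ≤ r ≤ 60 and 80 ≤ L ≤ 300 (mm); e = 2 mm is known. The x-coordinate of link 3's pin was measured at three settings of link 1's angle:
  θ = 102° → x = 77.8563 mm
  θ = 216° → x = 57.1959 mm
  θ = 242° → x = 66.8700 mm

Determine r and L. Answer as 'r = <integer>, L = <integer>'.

constraint per measurement: (x − r cos θ)² + (r sin θ − e)² = L²
subtracting the θ₁ and θ₂ equations cancels the r² and L² terms:
r = (x₁² − x₂²) / (2[(x₁cos θ₁ + e sin θ₁) − (x₂cos θ₂ + e sin θ₂)]) = 42.0000 → r = 42
L² = (x₁ − r cos θ₁)² + (r sin θ₁ − e)² = 9025.0024 → L = 95.0000 → L = 95
check at θ₃=242°: x = 66.8700 (printed 66.8700) ✓

r = 42, L = 95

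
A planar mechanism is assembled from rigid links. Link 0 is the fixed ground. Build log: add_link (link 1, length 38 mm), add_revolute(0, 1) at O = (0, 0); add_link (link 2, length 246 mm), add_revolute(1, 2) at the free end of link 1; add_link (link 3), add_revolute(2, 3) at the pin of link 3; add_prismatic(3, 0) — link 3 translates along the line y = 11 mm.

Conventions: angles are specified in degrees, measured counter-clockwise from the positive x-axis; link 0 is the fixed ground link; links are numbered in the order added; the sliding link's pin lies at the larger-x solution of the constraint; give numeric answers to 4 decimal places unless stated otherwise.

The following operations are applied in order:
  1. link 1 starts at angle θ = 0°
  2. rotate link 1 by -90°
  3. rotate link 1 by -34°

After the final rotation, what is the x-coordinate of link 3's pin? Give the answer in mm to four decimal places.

geometry: r = 38 mm, L = 246 mm, e = 11 mm; θ starts at 0°
rotate link 1 by -90°: θ ← 0° -90° = -90°
rotate link 1 by -34°: θ ← -90° -34° = -124°
crank pin P = (r cos θ, r sin θ) = (-21.249330, -31.503428)
h = r sin θ − e = -31.503428 − 11 = -42.503428
x = r cos θ + √(L² − h²) = -21.249330 + 242.300348 = 221.051018

221.0510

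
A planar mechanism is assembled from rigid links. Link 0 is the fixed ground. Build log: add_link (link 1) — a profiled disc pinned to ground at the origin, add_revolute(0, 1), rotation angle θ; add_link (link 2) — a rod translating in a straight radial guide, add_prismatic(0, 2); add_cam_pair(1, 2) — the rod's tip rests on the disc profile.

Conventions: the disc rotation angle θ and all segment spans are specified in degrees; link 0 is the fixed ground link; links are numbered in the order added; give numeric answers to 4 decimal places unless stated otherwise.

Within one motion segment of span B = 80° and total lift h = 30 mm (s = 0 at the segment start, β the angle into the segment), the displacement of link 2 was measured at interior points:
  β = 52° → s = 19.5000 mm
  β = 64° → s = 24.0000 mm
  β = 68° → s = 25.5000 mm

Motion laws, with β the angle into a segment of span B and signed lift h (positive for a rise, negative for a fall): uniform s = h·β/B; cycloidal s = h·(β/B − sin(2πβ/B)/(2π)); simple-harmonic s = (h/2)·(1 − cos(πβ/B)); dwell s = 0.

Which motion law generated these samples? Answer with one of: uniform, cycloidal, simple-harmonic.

candidates at β/B = r: uniform s = h·r (linear in β); cycloidal s = h·(r − sin(2πr)/(2π)); simple-harmonic s = (h/2)(1 − cos(πr))
β=52°: printed 19.5000 | uniform 19.5000, cycloidal 23.3628, simple-harmonic 21.8099
β=64°: printed 24.0000 | uniform 24.0000, cycloidal 28.5410, simple-harmonic 27.1353
β=68°: printed 25.5000 | uniform 25.5000, cycloidal 29.3628, simple-harmonic 28.3651
only one law matches every sample → uniform

uniform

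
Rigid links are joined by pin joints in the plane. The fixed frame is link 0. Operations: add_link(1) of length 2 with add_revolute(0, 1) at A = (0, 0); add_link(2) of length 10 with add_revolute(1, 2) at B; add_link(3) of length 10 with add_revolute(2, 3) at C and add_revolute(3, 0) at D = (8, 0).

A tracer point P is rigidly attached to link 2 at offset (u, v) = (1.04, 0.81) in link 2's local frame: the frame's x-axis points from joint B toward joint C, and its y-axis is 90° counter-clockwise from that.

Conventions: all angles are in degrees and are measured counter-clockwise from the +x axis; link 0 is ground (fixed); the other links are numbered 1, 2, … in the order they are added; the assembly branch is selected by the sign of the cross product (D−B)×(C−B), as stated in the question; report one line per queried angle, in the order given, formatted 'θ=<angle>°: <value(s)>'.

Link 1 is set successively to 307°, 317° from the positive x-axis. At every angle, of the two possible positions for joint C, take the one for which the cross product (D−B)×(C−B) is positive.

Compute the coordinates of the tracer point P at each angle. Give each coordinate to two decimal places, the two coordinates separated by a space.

A=(0,0), D=(8.00,0)
θ=307°: B = A + 2.00·(cos307°, sin307°) = (1.2036, -1.5973)
θ=307°: |BD| = 6.9815
θ=307°: circle(B,10.00) ∩ circle(D,10.00): a=3.4908, h=9.3709
θ=307°:   candidates: C₊=(2.4579,8.3238) cross=65.424; C₋=(6.7457,-9.9210) cross=-65.424
θ=307°:   branch + wants cross > 0 → take C=(2.4579,8.3238) (cross=65.424)
θ=307°: ex = (C−B)/|BC| = (0.1254,0.9921); ey = (-0.9921,0.1254)
θ=307°: P = B + 1.04·ex + 0.81·ey = (0.5305,-0.4639)
θ=317°: B = A + 2.00·(cos317°, sin317°) = (1.4627, -1.3640)
θ=317°: |BD| = 6.6781
θ=317°: circle(B,10.00) ∩ circle(D,10.00): a=3.3390, h=9.4261
θ=317°:   candidates: C₊=(2.8061,8.5454) cross=62.948; C₋=(6.6566,-9.9094) cross=-62.948
θ=317°:   branch + wants cross > 0 → take C=(2.8061,8.5454) (cross=62.948)
θ=317°: ex = (C−B)/|BC| = (0.1343,0.9909); ey = (-0.9909,0.1343)
θ=317°: P = B + 1.04·ex + 0.81·ey = (0.7998,-0.2246)

θ=307°: 0.53 -0.46
θ=317°: 0.80 -0.22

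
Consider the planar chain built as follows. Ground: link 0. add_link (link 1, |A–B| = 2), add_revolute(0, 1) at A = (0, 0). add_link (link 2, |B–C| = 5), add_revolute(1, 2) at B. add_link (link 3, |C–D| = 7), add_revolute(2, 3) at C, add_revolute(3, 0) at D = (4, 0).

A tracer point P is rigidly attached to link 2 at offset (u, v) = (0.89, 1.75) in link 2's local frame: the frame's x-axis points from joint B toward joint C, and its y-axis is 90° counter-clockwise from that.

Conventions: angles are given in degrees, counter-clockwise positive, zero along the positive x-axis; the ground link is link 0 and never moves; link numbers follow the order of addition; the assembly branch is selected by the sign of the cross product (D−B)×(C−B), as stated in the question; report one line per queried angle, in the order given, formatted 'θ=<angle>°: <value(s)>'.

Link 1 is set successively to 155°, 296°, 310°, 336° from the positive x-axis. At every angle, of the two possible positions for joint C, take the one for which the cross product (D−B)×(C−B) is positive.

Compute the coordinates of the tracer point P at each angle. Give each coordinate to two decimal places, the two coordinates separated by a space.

A=(0,0), D=(4.00,0)
θ=155°: B = A + 2.00·(cos155°, sin155°) = (-1.8126, 0.8452)
θ=155°: |BD| = 5.8737
θ=155°: circle(B,5.00) ∩ circle(D,7.00): a=0.8939, h=4.9194
θ=155°:   candidates: C₊=(-0.2201,5.5849) cross=28.896; C₋=(-1.6359,-4.1516) cross=-28.896
θ=155°:   branch + wants cross > 0 → take C=(-0.2201,5.5849) (cross=28.896)
θ=155°: ex = (C−B)/|BC| = (0.3185,0.9479); ey = (-0.9479,0.3185)
θ=155°: P = B + 0.89·ex + 1.75·ey = (-3.1880,2.2463)
θ=296°: B = A + 2.00·(cos296°, sin296°) = (0.8767, -1.7976)
θ=296°: |BD| = 3.6036
θ=296°: circle(B,5.00) ∩ circle(D,7.00): a=-1.5282, h=4.7607
θ=296°:   candidates: C₊=(-2.8225,1.5663) cross=17.156; C₋=(1.9271,-6.6860) cross=-17.156
θ=296°:   branch + wants cross > 0 → take C=(-2.8225,1.5663) (cross=17.156)
θ=296°: ex = (C−B)/|BC| = (-0.7399,0.6728); ey = (-0.6728,-0.7399)
θ=296°: P = B + 0.89·ex + 1.75·ey = (-0.9591,-2.4936)
θ=310°: B = A + 2.00·(cos310°, sin310°) = (1.2856, -1.5321)
θ=310°: |BD| = 3.1170
θ=310°: circle(B,5.00) ∩ circle(D,7.00): a=-2.2914, h=4.4440
θ=310°:   candidates: C₊=(-2.8943,1.2117) cross=13.852; C₋=(1.4744,-6.5285) cross=-13.852
θ=310°:   branch + wants cross > 0 → take C=(-2.8943,1.2117) (cross=13.852)
θ=310°: ex = (C−B)/|BC| = (-0.8360,0.5488); ey = (-0.5488,-0.8360)
θ=310°: P = B + 0.89·ex + 1.75·ey = (-0.4188,-2.5067)
θ=336°: B = A + 2.00·(cos336°, sin336°) = (1.8271, -0.8135)
θ=336°: |BD| = 2.3202
θ=336°: circle(B,5.00) ∩ circle(D,7.00): a=-4.0119, h=2.9841
θ=336°:   candidates: C₊=(-2.9764,0.5746) cross=6.924; C₋=(-0.8839,-5.0147) cross=-6.924
θ=336°:   branch + wants cross > 0 → take C=(-2.9764,0.5746) (cross=6.924)
θ=336°: ex = (C−B)/|BC| = (-0.9607,0.2776); ey = (-0.2776,-0.9607)
θ=336°: P = B + 0.89·ex + 1.75·ey = (0.4863,-2.2476)

θ=155°: -3.19 2.25
θ=296°: -0.96 -2.49
θ=310°: -0.42 -2.51
θ=336°: 0.49 -2.25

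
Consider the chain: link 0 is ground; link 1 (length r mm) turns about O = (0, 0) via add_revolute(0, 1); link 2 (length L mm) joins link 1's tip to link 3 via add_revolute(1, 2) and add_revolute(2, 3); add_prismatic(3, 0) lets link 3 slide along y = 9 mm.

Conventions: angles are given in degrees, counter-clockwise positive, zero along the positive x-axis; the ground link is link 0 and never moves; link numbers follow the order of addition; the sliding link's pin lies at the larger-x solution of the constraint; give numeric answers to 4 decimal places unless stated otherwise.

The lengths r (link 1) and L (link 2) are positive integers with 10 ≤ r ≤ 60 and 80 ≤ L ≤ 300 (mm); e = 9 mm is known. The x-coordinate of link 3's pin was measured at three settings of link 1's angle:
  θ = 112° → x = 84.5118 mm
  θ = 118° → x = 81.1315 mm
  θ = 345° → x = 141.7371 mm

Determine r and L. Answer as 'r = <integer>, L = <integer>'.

constraint per measurement: (x − r cos θ)² + (r sin θ − e)² = L²
subtracting the θ₁ and θ₂ equations cancels the r² and L² terms:
r = (x₁² − x₂²) / (2[(x₁cos θ₁ + e sin θ₁) − (x₂cos θ₂ + e sin θ₂)]) = 40.9998 → r = 41
L² = (x₁ − r cos θ₁)² + (r sin θ₁ − e)² = 10815.9942 → L = 104.0000 → L = 104
check at θ₃=345°: x = 141.7371 (printed 141.7371) ✓

r = 41, L = 104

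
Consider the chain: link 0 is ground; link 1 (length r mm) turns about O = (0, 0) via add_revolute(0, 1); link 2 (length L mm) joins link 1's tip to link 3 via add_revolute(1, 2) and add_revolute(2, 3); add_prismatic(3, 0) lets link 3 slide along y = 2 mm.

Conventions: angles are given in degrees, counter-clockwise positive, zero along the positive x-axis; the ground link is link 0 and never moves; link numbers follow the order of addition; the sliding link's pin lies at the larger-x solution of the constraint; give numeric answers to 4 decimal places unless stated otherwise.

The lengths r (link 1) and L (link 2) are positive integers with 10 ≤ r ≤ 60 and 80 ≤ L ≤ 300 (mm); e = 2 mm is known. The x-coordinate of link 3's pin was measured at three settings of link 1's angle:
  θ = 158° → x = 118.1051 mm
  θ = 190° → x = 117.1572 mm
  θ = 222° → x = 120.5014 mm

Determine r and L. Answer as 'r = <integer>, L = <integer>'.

constraint per measurement: (x − r cos θ)² + (r sin θ − e)² = L²
subtracting the θ₁ and θ₂ equations cancels the r² and L² terms:
r = (x₁² − x₂²) / (2[(x₁cos θ₁ + e sin θ₁) − (x₂cos θ₂ + e sin θ₂)]) = 16.0005 → r = 16
L² = (x₁ − r cos θ₁)² + (r sin θ₁ − e)² = 17689.0044 → L = 133.0000 → L = 133
check at θ₃=222°: x = 120.5014 (printed 120.5014) ✓

r = 16, L = 133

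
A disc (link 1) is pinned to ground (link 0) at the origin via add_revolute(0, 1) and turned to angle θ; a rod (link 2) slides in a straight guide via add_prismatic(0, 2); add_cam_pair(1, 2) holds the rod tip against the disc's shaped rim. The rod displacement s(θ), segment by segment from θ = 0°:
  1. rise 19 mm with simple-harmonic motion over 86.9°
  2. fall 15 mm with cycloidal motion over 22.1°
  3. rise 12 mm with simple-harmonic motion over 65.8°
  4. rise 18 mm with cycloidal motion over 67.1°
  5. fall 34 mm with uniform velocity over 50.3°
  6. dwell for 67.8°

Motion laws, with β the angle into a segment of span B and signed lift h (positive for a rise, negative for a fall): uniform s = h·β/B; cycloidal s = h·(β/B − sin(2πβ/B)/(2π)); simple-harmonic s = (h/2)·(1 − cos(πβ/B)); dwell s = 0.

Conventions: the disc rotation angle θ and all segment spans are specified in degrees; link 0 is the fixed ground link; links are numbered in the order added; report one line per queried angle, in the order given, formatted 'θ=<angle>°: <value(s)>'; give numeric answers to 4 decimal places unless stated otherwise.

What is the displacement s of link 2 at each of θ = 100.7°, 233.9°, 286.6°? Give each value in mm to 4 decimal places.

segment 1 (0° to 86.9°, simple-harmonic, h = 19) is passed completely: s = 0.0000 + (19) = 19.0000
θ = 100.7° falls in segment 2 (86.9° to 109°, cycloidal, h = -15): β = 100.7 − 86.9 = 13.8°, B = 22.1°; Δs = -15·(0.6244 − sin(2π·0.6244)/(2π)) = -11.0486; s = 19.0000 − 11.0486 = 7.9514
segment 2 (86.9° to 109°, cycloidal, h = -15) is passed completely: s = 19.0000 + (-15) = 4.0000
segment 3 (109° to 174.8°, simple-harmonic, h = 12) is passed completely: s = 4.0000 + (12) = 16.0000
θ = 233.9° falls in segment 4 (174.8° to 241.9°, cycloidal, h = 18): β = 233.9 − 174.8 = 59.1°, B = 67.1°; Δs = 18·(0.8808 − sin(2π·0.8808)/(2π)) = 17.8048; s = 16.0000 + 17.8048 = 33.8048
segment 4 (174.8° to 241.9°, cycloidal, h = 18) is passed completely: s = 16.0000 + (18) = 34.0000
θ = 286.6° falls in segment 5 (241.9° to 292.2°, uniform, h = -34): β = 286.6 − 241.9 = 44.7°, B = 50.3°; Δs = -34·44.7/50.3 = -30.2147; s = 34.0000 − 30.2147 = 3.7853

θ=100.7°: 7.9514
θ=233.9°: 33.8048
θ=286.6°: 3.7853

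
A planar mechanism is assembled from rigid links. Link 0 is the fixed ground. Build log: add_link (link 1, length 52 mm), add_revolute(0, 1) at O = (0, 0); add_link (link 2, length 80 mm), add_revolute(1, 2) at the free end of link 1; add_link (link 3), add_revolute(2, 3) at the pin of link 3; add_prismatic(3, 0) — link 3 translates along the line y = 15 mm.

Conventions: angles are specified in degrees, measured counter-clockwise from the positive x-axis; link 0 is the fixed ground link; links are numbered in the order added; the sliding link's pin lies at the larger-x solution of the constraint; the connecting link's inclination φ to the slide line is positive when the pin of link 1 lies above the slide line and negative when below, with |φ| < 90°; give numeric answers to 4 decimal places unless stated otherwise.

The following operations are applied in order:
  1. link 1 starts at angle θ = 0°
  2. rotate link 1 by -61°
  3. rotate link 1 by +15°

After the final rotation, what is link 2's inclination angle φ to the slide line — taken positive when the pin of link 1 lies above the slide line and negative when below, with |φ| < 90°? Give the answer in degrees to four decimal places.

geometry: r = 52 mm, L = 80 mm, e = 15 mm; θ starts at 0°
rotate link 1 by -61°: θ ← 0° -61° = -61°
rotate link 1 by +15°: θ ← -61° +15° = -46°
h = r sin θ − e = -37.405670 − 15 = -52.405670
sin φ = h / L = -52.405670 / 80 = -0.65507087
φ = arcsin(-0.65507087) = -40.925024°

-40.9250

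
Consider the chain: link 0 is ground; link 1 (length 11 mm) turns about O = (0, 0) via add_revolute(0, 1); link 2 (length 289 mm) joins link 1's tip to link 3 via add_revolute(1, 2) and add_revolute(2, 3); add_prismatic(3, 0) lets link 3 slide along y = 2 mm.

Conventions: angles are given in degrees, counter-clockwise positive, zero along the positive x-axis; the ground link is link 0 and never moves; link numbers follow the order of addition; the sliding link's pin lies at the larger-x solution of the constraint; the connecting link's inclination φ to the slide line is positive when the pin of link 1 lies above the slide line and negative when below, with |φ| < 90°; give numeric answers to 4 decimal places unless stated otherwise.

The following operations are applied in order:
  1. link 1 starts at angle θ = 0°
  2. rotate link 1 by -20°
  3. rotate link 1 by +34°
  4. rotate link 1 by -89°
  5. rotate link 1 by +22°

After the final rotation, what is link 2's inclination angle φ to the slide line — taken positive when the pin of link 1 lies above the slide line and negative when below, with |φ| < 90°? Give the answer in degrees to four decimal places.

geometry: r = 11 mm, L = 289 mm, e = 2 mm; θ starts at 0°
rotate link 1 by -20°: θ ← 0° -20° = -20°
rotate link 1 by +34°: θ ← -20° +34° = 14°
rotate link 1 by -89°: θ ← 14° -89° = -75°
rotate link 1 by +22°: θ ← -75° +22° = -53°
h = r sin θ − e = -8.784991 − 2 = -10.784991
sin φ = h / L = -10.784991 / 289 = -0.03731831
φ = arcsin(-0.03731831) = -2.138678°

-2.1387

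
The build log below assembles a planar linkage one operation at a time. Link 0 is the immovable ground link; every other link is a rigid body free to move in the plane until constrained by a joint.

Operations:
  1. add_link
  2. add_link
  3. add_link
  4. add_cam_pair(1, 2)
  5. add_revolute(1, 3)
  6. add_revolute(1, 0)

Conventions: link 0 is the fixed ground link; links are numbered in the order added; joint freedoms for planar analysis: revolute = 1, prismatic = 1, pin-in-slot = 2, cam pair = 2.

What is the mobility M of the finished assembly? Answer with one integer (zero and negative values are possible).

link 0 = ground. State L|J1|J2 = 1|0|0
+link1  2|0|0
+link2  3|0|0
+link3  4|0|0
C(1,2) f=2→J2  4|0|1
R(1,3) f=1→J1  4|1|1
R(1,0) f=1→J1  4|2|1
M = 3(4−1)−2·2−1 = 9−4−1 = 4

M = 4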